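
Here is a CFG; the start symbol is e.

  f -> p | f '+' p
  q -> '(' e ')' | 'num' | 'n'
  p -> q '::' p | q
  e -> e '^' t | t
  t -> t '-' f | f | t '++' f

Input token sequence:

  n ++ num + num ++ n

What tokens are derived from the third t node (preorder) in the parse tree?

n

[e [t [t [t [f [p [q n]]]] ++ [f [f [p [q num]]] + [p [q num]]]] ++ [f [p [q n]]]]]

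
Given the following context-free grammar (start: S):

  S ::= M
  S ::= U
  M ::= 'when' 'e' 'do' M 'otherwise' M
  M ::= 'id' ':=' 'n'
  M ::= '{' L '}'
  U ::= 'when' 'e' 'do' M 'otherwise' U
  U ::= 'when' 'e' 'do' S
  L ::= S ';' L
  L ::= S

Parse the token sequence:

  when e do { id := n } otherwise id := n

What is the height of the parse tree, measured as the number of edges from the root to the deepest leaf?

[S [M when e do [M { [L [S [M id := n]]] }] otherwise [M id := n]]]

6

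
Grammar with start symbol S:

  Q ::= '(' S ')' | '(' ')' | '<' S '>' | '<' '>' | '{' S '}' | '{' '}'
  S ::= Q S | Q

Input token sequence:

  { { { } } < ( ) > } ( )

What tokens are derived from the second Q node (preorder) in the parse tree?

{ { } }

[S [Q { [S [Q { [S [Q { }]] }] [S [Q < [S [Q ( )]] >]]] }] [S [Q ( )]]]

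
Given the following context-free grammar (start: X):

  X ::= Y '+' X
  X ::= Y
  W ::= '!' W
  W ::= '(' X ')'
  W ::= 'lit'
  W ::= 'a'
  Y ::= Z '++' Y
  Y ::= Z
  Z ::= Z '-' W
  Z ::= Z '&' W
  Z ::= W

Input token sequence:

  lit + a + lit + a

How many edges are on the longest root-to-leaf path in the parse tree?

[X [Y [Z [W lit]]] + [X [Y [Z [W a]]] + [X [Y [Z [W lit]]] + [X [Y [Z [W a]]]]]]]

7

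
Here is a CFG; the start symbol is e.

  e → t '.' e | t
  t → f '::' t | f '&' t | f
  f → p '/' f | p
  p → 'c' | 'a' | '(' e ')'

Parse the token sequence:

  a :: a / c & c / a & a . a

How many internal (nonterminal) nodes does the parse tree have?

21

[e [t [f [p a]] :: [t [f [p a] / [f [p c]]] & [t [f [p c] / [f [p a]]] & [t [f [p a]]]]]] . [e [t [f [p a]]]]]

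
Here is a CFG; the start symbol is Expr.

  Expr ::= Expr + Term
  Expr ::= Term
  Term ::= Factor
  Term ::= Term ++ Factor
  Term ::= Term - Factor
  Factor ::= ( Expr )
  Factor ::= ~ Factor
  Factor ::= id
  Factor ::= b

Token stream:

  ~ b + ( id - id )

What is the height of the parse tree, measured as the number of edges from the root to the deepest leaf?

[Expr [Expr [Term [Factor ~ [Factor b]]]] + [Term [Factor ( [Expr [Term [Term [Factor id]] - [Factor id]]] )]]]

7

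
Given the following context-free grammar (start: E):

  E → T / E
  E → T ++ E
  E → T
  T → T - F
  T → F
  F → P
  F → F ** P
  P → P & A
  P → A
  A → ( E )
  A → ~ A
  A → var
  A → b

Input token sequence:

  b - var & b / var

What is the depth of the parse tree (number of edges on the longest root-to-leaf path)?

6

[E [T [T [F [P [A b]]]] - [F [P [P [A var]] & [A b]]]] / [E [T [F [P [A var]]]]]]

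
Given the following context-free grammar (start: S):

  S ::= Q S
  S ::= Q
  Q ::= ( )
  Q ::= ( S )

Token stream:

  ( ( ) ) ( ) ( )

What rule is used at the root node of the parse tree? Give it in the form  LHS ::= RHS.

[S [Q ( [S [Q ( )]] )] [S [Q ( )] [S [Q ( )]]]]

S ::= Q S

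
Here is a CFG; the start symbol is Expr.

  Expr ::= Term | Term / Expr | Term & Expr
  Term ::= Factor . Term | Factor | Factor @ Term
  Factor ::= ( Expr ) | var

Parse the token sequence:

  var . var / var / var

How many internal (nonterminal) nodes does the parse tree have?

[Expr [Term [Factor var] . [Term [Factor var]]] / [Expr [Term [Factor var]] / [Expr [Term [Factor var]]]]]

11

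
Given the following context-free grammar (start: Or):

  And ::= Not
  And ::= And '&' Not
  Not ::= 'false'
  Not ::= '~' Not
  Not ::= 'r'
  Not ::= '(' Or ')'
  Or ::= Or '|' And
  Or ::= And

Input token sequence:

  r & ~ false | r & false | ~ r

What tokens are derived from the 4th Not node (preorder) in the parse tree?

[Or [Or [Or [And [And [Not r]] & [Not ~ [Not false]]]] | [And [And [Not r]] & [Not false]]] | [And [Not ~ [Not r]]]]

r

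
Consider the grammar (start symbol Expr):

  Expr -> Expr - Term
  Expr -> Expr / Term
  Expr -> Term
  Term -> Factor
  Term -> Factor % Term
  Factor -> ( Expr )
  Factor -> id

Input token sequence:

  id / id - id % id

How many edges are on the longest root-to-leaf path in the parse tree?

[Expr [Expr [Expr [Term [Factor id]]] / [Term [Factor id]]] - [Term [Factor id] % [Term [Factor id]]]]

5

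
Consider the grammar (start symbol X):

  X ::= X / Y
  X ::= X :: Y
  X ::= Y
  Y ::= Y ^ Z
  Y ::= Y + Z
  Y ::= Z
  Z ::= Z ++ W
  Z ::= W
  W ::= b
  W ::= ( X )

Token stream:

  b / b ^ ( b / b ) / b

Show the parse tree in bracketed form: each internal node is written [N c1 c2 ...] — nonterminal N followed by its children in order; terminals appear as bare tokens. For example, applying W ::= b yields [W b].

X
X / Y
X / Y / Y
Y / Y / Y
Z / Y / Y
W / Y / Y
b / Y / Y
b / Y ^ Z / Y
b / Z ^ Z / Y
b / W ^ Z / Y
b / b ^ Z / Y
b / b ^ W / Y
b / b ^ ( X ) / Y
b / b ^ ( X / Y ) / Y
b / b ^ ( Y / Y ) / Y
b / b ^ ( Z / Y ) / Y
b / b ^ ( W / Y ) / Y
b / b ^ ( b / Y ) / Y
b / b ^ ( b / Z ) / Y
b / b ^ ( b / W ) / Y
b / b ^ ( b / b ) / Y
b / b ^ ( b / b ) / Z
b / b ^ ( b / b ) / W
b / b ^ ( b / b ) / b

[X [X [X [Y [Z [W b]]]] / [Y [Y [Z [W b]]] ^ [Z [W ( [X [X [Y [Z [W b]]]] / [Y [Z [W b]]]] )]]]] / [Y [Z [W b]]]]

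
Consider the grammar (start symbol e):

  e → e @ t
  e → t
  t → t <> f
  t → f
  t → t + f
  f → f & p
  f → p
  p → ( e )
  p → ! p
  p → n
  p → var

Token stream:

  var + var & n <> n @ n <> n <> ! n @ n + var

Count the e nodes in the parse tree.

[e [e [e [t [t [t [f [p var]]] + [f [f [p var]] & [p n]]] <> [f [p n]]]] @ [t [t [t [f [p n]]] <> [f [p n]]] <> [f [p ! [p n]]]]] @ [t [t [f [p n]]] + [f [p var]]]]

3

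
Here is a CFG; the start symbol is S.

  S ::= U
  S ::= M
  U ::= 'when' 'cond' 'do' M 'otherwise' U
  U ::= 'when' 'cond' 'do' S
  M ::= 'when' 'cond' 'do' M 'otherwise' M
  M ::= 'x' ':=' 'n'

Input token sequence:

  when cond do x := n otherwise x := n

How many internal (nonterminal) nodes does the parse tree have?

4

[S [M when cond do [M x := n] otherwise [M x := n]]]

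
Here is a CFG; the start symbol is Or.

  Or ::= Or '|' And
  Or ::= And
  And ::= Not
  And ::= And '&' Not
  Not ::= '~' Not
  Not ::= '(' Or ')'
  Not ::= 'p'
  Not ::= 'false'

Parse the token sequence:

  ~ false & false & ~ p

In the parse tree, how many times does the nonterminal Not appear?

[Or [And [And [And [Not ~ [Not false]]] & [Not false]] & [Not ~ [Not p]]]]

5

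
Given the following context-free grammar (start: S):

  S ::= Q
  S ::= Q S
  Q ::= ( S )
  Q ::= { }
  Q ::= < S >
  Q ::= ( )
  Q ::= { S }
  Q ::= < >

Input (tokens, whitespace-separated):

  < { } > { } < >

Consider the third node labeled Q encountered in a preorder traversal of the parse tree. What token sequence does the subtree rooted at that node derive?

{ }

[S [Q < [S [Q { }]] >] [S [Q { }] [S [Q < >]]]]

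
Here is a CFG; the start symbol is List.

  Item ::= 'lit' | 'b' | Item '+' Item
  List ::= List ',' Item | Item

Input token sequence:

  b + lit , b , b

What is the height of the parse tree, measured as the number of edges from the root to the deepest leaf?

5

[List [List [List [Item [Item b] + [Item lit]]] , [Item b]] , [Item b]]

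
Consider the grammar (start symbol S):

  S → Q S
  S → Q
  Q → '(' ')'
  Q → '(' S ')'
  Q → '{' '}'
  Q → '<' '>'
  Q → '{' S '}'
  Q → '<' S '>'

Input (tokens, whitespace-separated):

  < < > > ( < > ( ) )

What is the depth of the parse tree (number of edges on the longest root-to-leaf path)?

[S [Q < [S [Q < >]] >] [S [Q ( [S [Q < >] [S [Q ( )]]] )]]]

6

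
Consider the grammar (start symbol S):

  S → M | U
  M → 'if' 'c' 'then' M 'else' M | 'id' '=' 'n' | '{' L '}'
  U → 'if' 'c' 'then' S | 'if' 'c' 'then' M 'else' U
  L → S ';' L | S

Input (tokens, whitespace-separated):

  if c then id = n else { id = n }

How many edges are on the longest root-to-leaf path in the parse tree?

[S [M if c then [M id = n] else [M { [L [S [M id = n]]] }]]]

6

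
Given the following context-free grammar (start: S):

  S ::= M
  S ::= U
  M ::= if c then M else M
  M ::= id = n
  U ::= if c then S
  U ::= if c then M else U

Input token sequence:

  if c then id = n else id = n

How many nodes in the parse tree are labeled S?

1

[S [M if c then [M id = n] else [M id = n]]]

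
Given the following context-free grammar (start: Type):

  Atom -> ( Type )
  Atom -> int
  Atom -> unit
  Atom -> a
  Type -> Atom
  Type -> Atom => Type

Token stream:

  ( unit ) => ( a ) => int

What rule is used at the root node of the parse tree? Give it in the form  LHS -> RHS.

Type -> Atom => Type

[Type [Atom ( [Type [Atom unit]] )] => [Type [Atom ( [Type [Atom a]] )] => [Type [Atom int]]]]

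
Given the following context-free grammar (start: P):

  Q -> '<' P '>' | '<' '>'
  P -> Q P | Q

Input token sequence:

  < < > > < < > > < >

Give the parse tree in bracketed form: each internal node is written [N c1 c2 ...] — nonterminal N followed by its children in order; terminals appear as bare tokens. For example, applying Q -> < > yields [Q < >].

[P [Q < [P [Q < >]] >] [P [Q < [P [Q < >]] >] [P [Q < >]]]]

P
Q P
< P > P
< Q > P
< < > > P
< < > > Q P
< < > > < P > P
< < > > < Q > P
< < > > < < > > P
< < > > < < > > Q
< < > > < < > > < >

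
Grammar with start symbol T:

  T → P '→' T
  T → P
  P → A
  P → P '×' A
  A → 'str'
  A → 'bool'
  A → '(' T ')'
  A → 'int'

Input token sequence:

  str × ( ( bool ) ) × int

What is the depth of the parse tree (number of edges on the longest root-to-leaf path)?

[T [P [P [P [A str]] × [A ( [T [P [A ( [T [P [A bool]]] )]]] )]] × [A int]]]

10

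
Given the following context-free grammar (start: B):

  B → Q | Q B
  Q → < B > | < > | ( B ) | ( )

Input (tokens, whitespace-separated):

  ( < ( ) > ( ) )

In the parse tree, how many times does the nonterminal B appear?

4

[B [Q ( [B [Q < [B [Q ( )]] >] [B [Q ( )]]] )]]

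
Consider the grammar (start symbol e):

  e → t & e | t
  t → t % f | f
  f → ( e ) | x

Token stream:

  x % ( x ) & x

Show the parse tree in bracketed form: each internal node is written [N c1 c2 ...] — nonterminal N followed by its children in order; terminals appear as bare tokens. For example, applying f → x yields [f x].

[e [t [t [f x]] % [f ( [e [t [f x]]] )]] & [e [t [f x]]]]

e
t & e
t % f & e
f % f & e
x % f & e
x % ( e ) & e
x % ( t ) & e
x % ( f ) & e
x % ( x ) & e
x % ( x ) & t
x % ( x ) & f
x % ( x ) & x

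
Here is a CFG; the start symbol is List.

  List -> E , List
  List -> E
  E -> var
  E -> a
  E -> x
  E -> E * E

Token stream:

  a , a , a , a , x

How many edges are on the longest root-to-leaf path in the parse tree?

[List [E a] , [List [E a] , [List [E a] , [List [E a] , [List [E x]]]]]]

6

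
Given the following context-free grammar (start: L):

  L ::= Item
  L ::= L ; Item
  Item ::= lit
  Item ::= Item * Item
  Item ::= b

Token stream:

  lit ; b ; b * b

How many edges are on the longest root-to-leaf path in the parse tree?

[L [L [L [Item lit]] ; [Item b]] ; [Item [Item b] * [Item b]]]

4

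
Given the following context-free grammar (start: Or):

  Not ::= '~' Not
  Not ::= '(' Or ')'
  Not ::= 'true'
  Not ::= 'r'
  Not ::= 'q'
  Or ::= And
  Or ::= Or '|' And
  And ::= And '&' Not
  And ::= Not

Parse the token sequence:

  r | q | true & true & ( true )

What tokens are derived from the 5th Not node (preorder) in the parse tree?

( true )

[Or [Or [Or [And [Not r]]] | [And [Not q]]] | [And [And [And [Not true]] & [Not true]] & [Not ( [Or [And [Not true]]] )]]]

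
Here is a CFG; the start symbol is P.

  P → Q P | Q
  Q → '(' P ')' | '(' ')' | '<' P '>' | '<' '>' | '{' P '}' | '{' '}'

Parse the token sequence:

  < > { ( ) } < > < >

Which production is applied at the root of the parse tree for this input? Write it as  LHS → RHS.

P → Q P

[P [Q < >] [P [Q { [P [Q ( )]] }] [P [Q < >] [P [Q < >]]]]]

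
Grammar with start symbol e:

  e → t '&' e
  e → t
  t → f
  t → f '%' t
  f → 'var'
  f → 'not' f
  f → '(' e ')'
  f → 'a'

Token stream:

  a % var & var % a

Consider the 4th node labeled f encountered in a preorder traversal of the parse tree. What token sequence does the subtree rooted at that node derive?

a

[e [t [f a] % [t [f var]]] & [e [t [f var] % [t [f a]]]]]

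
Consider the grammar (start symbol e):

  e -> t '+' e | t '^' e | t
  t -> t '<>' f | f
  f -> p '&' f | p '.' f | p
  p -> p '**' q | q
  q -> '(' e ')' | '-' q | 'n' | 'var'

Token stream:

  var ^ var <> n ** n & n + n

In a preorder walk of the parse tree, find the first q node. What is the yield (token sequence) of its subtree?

[e [t [f [p [q var]]]] ^ [e [t [t [f [p [q var]]]] <> [f [p [p [q n]] ** [q n]] & [f [p [q n]]]]] + [e [t [f [p [q n]]]]]]]

var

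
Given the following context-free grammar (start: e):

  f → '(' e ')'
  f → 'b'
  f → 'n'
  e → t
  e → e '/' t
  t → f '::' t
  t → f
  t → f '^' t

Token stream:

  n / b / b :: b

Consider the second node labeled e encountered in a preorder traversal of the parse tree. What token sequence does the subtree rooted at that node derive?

n / b

[e [e [e [t [f n]]] / [t [f b]]] / [t [f b] :: [t [f b]]]]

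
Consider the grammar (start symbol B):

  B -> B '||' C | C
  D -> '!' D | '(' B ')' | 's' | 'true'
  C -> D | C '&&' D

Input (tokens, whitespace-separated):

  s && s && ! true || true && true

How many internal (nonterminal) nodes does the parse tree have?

13

[B [B [C [C [C [D s]] && [D s]] && [D ! [D true]]]] || [C [C [D true]] && [D true]]]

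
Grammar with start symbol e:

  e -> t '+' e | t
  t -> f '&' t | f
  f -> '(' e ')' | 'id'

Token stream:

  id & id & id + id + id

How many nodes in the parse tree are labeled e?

[e [t [f id] & [t [f id] & [t [f id]]]] + [e [t [f id]] + [e [t [f id]]]]]

3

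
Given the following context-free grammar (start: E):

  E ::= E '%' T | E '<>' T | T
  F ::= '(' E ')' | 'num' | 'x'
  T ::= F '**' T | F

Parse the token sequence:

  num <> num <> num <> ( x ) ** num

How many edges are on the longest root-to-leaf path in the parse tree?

[E [E [E [E [T [F num]]] <> [T [F num]]] <> [T [F num]]] <> [T [F ( [E [T [F x]]] )] ** [T [F num]]]]

6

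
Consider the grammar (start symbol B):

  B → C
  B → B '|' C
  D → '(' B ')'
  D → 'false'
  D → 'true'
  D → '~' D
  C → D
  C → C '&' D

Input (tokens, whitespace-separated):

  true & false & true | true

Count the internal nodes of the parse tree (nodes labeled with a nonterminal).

10

[B [B [C [C [C [D true]] & [D false]] & [D true]]] | [C [D true]]]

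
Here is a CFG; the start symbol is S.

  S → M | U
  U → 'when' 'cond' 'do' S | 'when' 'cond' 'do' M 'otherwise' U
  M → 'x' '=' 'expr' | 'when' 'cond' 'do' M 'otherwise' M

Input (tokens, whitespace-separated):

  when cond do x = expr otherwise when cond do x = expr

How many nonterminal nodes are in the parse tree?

6

[S [U when cond do [M x = expr] otherwise [U when cond do [S [M x = expr]]]]]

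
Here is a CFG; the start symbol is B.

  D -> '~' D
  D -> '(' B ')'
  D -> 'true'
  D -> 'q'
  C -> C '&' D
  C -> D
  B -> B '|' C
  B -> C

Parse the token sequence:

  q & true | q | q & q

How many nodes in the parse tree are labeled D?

5

[B [B [B [C [C [D q]] & [D true]]] | [C [D q]]] | [C [C [D q]] & [D q]]]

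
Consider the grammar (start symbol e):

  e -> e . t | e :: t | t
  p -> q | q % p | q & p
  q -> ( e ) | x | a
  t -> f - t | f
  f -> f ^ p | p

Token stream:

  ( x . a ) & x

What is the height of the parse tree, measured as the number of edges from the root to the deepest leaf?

[e [t [f [p [q ( [e [e [t [f [p [q x]]]]] . [t [f [p [q a]]]]] )] & [p [q x]]]]]]

11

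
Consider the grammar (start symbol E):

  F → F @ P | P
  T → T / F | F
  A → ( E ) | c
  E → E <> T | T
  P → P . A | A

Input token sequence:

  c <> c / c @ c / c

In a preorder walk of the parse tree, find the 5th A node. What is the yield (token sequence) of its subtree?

[E [E [T [F [P [A c]]]]] <> [T [T [T [F [P [A c]]]] / [F [F [P [A c]]] @ [P [A c]]]] / [F [P [A c]]]]]

c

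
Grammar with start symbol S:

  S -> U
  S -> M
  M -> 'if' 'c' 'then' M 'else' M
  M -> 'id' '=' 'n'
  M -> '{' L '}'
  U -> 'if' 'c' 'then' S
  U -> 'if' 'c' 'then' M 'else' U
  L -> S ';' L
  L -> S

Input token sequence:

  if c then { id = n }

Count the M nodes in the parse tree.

[S [U if c then [S [M { [L [S [M id = n]]] }]]]]

2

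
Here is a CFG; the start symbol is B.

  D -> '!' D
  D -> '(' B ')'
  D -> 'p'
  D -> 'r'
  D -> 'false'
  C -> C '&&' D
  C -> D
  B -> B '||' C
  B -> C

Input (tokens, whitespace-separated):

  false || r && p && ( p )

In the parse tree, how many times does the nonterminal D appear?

5

[B [B [C [D false]]] || [C [C [C [D r]] && [D p]] && [D ( [B [C [D p]]] )]]]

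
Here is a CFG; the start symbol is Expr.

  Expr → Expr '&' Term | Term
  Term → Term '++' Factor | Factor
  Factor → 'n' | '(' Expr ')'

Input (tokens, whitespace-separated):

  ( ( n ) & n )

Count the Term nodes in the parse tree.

[Expr [Term [Factor ( [Expr [Expr [Term [Factor ( [Expr [Term [Factor n]]] )]]] & [Term [Factor n]]] )]]]

4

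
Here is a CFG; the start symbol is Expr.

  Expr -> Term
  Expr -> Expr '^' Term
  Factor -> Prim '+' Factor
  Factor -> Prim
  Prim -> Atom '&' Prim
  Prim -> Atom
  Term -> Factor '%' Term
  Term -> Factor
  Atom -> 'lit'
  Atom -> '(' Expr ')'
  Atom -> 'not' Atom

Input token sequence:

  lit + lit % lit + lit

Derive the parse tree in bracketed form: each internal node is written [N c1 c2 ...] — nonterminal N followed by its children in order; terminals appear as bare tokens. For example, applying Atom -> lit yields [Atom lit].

[Expr [Term [Factor [Prim [Atom lit]] + [Factor [Prim [Atom lit]]]] % [Term [Factor [Prim [Atom lit]] + [Factor [Prim [Atom lit]]]]]]]

Expr
Term
Factor % Term
Prim + Factor % Term
Atom + Factor % Term
lit + Factor % Term
lit + Prim % Term
lit + Atom % Term
lit + lit % Term
lit + lit % Factor
lit + lit % Prim + Factor
lit + lit % Atom + Factor
lit + lit % lit + Factor
lit + lit % lit + Prim
lit + lit % lit + Atom
lit + lit % lit + lit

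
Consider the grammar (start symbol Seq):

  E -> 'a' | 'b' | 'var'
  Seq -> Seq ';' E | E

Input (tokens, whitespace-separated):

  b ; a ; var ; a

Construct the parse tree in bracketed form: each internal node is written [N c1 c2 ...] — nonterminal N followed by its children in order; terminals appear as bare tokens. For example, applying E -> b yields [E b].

Seq
Seq ; E
Seq ; E ; E
Seq ; E ; E ; E
E ; E ; E ; E
b ; E ; E ; E
b ; a ; E ; E
b ; a ; var ; E
b ; a ; var ; a

[Seq [Seq [Seq [Seq [E b]] ; [E a]] ; [E var]] ; [E a]]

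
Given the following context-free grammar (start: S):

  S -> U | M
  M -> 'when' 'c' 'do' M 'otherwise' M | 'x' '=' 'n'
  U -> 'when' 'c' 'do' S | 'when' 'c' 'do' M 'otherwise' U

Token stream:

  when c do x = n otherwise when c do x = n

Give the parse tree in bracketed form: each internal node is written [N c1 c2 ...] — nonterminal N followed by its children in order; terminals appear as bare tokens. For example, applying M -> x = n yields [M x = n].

S
U
when c do M otherwise U
when c do x = n otherwise U
when c do x = n otherwise when c do S
when c do x = n otherwise when c do M
when c do x = n otherwise when c do x = n

[S [U when c do [M x = n] otherwise [U when c do [S [M x = n]]]]]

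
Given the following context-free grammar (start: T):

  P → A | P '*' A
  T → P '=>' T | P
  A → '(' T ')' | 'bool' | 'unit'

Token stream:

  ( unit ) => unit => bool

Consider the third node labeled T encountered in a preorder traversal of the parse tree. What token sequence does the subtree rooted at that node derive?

unit => bool

[T [P [A ( [T [P [A unit]]] )]] => [T [P [A unit]] => [T [P [A bool]]]]]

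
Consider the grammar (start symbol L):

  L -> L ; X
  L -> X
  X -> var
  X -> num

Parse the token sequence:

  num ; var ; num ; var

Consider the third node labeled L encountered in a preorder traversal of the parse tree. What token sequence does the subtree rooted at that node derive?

num ; var

[L [L [L [L [X num]] ; [X var]] ; [X num]] ; [X var]]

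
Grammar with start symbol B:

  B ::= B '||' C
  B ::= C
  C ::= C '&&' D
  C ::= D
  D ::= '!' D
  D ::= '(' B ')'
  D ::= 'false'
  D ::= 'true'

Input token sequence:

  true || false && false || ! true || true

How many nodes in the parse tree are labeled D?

6

[B [B [B [B [C [D true]]] || [C [C [D false]] && [D false]]] || [C [D ! [D true]]]] || [C [D true]]]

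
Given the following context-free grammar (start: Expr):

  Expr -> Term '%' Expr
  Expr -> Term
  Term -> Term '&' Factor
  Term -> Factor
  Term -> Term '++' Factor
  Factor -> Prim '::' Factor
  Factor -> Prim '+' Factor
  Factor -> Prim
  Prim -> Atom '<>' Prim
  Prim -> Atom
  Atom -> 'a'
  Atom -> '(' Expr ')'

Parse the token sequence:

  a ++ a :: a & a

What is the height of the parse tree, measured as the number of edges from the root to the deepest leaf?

[Expr [Term [Term [Term [Factor [Prim [Atom a]]]] ++ [Factor [Prim [Atom a]] :: [Factor [Prim [Atom a]]]]] & [Factor [Prim [Atom a]]]]]

7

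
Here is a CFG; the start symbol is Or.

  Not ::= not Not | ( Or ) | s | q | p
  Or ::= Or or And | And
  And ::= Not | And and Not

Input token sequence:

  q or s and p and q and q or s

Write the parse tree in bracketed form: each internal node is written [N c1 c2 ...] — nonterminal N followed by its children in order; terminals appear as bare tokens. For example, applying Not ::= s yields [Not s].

[Or [Or [Or [And [Not q]]] or [And [And [And [And [Not s]] and [Not p]] and [Not q]] and [Not q]]] or [And [Not s]]]

Or
Or or And
Or or And or And
And or And or And
Not or And or And
q or And or And
q or And and Not or And
q or And and Not and Not or And
q or And and Not and Not and Not or And
q or Not and Not and Not and Not or And
q or s and Not and Not and Not or And
q or s and p and Not and Not or And
q or s and p and q and Not or And
q or s and p and q and q or And
q or s and p and q and q or Not
q or s and p and q and q or s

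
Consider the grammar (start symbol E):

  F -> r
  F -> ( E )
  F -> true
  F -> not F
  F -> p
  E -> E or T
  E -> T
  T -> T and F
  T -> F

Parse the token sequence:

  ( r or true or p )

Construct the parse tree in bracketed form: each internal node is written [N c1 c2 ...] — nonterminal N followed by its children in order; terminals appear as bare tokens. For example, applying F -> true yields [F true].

E
T
F
( E )
( E or T )
( E or T or T )
( T or T or T )
( F or T or T )
( r or T or T )
( r or F or T )
( r or true or T )
( r or true or F )
( r or true or p )

[E [T [F ( [E [E [E [T [F r]]] or [T [F true]]] or [T [F p]]] )]]]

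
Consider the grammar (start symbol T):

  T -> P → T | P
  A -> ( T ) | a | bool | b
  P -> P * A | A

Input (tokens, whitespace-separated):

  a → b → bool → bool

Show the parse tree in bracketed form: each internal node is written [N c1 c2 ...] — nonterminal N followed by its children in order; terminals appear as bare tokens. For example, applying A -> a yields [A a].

[T [P [A a]] → [T [P [A b]] → [T [P [A bool]] → [T [P [A bool]]]]]]

T
P → T
A → T
a → T
a → P → T
a → A → T
a → b → T
a → b → P → T
a → b → A → T
a → b → bool → T
a → b → bool → P
a → b → bool → A
a → b → bool → bool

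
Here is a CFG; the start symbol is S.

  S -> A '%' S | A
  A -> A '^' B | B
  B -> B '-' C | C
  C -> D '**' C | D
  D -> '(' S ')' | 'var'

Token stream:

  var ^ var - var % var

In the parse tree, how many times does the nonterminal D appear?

[S [A [A [B [C [D var]]]] ^ [B [B [C [D var]]] - [C [D var]]]] % [S [A [B [C [D var]]]]]]

4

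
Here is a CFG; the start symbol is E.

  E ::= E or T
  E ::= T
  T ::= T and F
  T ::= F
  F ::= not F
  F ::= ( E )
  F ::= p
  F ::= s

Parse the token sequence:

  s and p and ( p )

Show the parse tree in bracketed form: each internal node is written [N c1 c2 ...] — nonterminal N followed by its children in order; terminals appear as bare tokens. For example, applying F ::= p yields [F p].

E
T
T and F
T and F and F
F and F and F
s and F and F
s and p and F
s and p and ( E )
s and p and ( T )
s and p and ( F )
s and p and ( p )

[E [T [T [T [F s]] and [F p]] and [F ( [E [T [F p]]] )]]]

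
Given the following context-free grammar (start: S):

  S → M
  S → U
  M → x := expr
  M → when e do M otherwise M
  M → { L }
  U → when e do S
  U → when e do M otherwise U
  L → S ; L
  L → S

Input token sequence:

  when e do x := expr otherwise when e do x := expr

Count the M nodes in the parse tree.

[S [U when e do [M x := expr] otherwise [U when e do [S [M x := expr]]]]]

2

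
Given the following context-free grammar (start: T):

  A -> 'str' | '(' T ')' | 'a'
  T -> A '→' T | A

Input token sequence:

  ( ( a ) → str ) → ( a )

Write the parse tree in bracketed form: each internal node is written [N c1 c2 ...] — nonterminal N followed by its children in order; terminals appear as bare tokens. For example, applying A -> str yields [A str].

T
A → T
( T ) → T
( A → T ) → T
( ( T ) → T ) → T
( ( A ) → T ) → T
( ( a ) → T ) → T
( ( a ) → A ) → T
( ( a ) → str ) → T
( ( a ) → str ) → A
( ( a ) → str ) → ( T )
( ( a ) → str ) → ( A )
( ( a ) → str ) → ( a )

[T [A ( [T [A ( [T [A a]] )] → [T [A str]]] )] → [T [A ( [T [A a]] )]]]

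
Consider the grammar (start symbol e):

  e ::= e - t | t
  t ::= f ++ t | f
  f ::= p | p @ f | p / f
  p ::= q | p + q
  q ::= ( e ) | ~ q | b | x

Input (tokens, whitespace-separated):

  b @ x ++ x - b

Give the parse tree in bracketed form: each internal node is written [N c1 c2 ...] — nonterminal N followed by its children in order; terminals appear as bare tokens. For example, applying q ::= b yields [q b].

[e [e [t [f [p [q b]] @ [f [p [q x]]]] ++ [t [f [p [q x]]]]]] - [t [f [p [q b]]]]]

e
e - t
t - t
f ++ t - t
p @ f ++ t - t
q @ f ++ t - t
b @ f ++ t - t
b @ p ++ t - t
b @ q ++ t - t
b @ x ++ t - t
b @ x ++ f - t
b @ x ++ p - t
b @ x ++ q - t
b @ x ++ x - t
b @ x ++ x - f
b @ x ++ x - p
b @ x ++ x - q
b @ x ++ x - b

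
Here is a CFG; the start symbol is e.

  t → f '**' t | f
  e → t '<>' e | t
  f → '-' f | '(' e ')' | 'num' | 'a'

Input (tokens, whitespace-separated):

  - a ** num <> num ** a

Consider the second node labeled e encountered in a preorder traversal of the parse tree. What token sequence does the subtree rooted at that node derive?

[e [t [f - [f a]] ** [t [f num]]] <> [e [t [f num] ** [t [f a]]]]]

num ** a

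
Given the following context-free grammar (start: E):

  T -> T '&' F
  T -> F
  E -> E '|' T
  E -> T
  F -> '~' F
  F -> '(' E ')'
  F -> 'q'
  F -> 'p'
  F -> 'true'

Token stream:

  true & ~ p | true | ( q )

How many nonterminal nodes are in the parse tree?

15

[E [E [E [T [T [F true]] & [F ~ [F p]]]] | [T [F true]]] | [T [F ( [E [T [F q]]] )]]]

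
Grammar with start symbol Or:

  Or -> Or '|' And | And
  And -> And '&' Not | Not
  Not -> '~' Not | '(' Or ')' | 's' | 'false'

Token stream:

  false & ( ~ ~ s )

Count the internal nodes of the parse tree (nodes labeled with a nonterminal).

[Or [And [And [Not false]] & [Not ( [Or [And [Not ~ [Not ~ [Not s]]]]] )]]]

10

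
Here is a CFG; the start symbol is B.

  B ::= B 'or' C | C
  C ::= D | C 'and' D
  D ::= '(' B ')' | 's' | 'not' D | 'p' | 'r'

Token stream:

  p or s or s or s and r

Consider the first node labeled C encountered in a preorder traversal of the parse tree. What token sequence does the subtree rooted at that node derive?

p

[B [B [B [B [C [D p]]] or [C [D s]]] or [C [D s]]] or [C [C [D s]] and [D r]]]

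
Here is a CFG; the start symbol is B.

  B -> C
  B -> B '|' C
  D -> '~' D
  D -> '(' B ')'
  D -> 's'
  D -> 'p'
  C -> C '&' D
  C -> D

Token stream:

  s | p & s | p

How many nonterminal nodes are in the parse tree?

[B [B [B [C [D s]]] | [C [C [D p]] & [D s]]] | [C [D p]]]

11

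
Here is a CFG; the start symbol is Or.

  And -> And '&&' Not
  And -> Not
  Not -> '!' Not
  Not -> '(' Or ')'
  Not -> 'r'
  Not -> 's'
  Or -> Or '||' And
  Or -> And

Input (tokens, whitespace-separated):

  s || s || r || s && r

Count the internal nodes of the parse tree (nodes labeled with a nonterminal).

[Or [Or [Or [Or [And [Not s]]] || [And [Not s]]] || [And [Not r]]] || [And [And [Not s]] && [Not r]]]

14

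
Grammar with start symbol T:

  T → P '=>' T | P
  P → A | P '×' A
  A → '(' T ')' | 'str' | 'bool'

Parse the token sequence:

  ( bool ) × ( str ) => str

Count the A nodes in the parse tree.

5

[T [P [P [A ( [T [P [A bool]]] )]] × [A ( [T [P [A str]]] )]] => [T [P [A str]]]]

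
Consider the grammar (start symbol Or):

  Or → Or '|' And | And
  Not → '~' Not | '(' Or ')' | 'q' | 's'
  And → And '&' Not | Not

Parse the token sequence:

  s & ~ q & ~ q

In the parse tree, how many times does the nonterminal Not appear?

5

[Or [And [And [And [Not s]] & [Not ~ [Not q]]] & [Not ~ [Not q]]]]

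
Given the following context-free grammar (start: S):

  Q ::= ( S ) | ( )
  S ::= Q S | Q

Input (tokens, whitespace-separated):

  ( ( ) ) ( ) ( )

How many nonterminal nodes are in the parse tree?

[S [Q ( [S [Q ( )]] )] [S [Q ( )] [S [Q ( )]]]]

8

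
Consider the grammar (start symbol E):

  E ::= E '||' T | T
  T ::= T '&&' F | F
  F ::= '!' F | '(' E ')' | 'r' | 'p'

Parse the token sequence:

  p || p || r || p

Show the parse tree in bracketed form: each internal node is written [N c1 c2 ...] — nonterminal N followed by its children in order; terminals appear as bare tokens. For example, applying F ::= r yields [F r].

E
E || T
E || T || T
E || T || T || T
T || T || T || T
F || T || T || T
p || T || T || T
p || F || T || T
p || p || T || T
p || p || F || T
p || p || r || T
p || p || r || F
p || p || r || p

[E [E [E [E [T [F p]]] || [T [F p]]] || [T [F r]]] || [T [F p]]]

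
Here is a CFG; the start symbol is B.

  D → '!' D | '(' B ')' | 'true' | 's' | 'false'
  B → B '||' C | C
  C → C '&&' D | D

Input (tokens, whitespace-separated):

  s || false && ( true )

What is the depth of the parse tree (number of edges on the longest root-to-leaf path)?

6

[B [B [C [D s]]] || [C [C [D false]] && [D ( [B [C [D true]]] )]]]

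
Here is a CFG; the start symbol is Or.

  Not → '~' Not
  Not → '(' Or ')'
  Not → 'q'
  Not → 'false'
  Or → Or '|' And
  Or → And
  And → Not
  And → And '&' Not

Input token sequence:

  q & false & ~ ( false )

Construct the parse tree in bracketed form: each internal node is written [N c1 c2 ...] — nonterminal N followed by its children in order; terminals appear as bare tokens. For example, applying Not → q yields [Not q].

[Or [And [And [And [Not q]] & [Not false]] & [Not ~ [Not ( [Or [And [Not false]]] )]]]]

Or
And
And & Not
And & Not & Not
Not & Not & Not
q & Not & Not
q & false & Not
q & false & ~ Not
q & false & ~ ( Or )
q & false & ~ ( And )
q & false & ~ ( Not )
q & false & ~ ( false )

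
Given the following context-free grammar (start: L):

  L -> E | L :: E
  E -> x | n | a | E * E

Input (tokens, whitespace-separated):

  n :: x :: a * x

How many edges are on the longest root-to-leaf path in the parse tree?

4

[L [L [L [E n]] :: [E x]] :: [E [E a] * [E x]]]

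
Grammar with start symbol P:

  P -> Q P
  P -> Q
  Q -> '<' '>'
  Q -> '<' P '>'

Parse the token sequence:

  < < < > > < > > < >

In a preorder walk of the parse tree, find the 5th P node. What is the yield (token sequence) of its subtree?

[P [Q < [P [Q < [P [Q < >]] >] [P [Q < >]]] >] [P [Q < >]]]

< >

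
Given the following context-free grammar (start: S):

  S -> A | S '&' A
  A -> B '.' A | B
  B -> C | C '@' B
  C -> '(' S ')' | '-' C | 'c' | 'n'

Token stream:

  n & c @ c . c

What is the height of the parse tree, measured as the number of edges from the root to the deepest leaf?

5

[S [S [A [B [C n]]]] & [A [B [C c] @ [B [C c]]] . [A [B [C c]]]]]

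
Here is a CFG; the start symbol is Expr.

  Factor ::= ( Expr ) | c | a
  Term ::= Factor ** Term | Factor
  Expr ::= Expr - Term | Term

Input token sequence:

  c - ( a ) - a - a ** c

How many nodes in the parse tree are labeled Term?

[Expr [Expr [Expr [Expr [Term [Factor c]]] - [Term [Factor ( [Expr [Term [Factor a]]] )]]] - [Term [Factor a]]] - [Term [Factor a] ** [Term [Factor c]]]]

6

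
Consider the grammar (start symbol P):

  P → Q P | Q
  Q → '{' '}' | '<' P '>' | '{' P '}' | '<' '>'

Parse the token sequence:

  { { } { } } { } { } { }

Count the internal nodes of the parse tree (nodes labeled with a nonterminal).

12

[P [Q { [P [Q { }] [P [Q { }]]] }] [P [Q { }] [P [Q { }] [P [Q { }]]]]]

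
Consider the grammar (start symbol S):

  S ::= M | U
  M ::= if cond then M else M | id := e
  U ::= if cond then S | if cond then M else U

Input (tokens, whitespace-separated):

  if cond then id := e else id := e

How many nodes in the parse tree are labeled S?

1

[S [M if cond then [M id := e] else [M id := e]]]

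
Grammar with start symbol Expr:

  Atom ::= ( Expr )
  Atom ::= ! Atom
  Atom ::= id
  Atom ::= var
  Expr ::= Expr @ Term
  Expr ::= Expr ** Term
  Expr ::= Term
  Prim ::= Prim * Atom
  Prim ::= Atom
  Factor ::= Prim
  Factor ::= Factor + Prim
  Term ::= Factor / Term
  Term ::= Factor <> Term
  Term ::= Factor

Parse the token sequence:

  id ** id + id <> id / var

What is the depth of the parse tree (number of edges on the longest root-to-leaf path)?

7

[Expr [Expr [Term [Factor [Prim [Atom id]]]]] ** [Term [Factor [Factor [Prim [Atom id]]] + [Prim [Atom id]]] <> [Term [Factor [Prim [Atom id]]] / [Term [Factor [Prim [Atom var]]]]]]]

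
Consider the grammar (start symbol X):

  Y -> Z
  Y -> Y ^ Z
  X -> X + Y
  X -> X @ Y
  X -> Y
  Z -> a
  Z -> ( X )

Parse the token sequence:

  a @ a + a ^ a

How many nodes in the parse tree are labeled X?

[X [X [X [Y [Z a]]] @ [Y [Z a]]] + [Y [Y [Z a]] ^ [Z a]]]

3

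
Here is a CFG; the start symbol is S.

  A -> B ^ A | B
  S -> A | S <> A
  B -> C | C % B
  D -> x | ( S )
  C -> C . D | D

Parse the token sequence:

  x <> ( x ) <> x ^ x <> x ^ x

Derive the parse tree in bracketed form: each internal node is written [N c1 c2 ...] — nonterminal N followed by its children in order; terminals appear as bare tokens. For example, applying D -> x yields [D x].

[S [S [S [S [A [B [C [D x]]]]] <> [A [B [C [D ( [S [A [B [C [D x]]]]] )]]]]] <> [A [B [C [D x]]] ^ [A [B [C [D x]]]]]] <> [A [B [C [D x]]] ^ [A [B [C [D x]]]]]]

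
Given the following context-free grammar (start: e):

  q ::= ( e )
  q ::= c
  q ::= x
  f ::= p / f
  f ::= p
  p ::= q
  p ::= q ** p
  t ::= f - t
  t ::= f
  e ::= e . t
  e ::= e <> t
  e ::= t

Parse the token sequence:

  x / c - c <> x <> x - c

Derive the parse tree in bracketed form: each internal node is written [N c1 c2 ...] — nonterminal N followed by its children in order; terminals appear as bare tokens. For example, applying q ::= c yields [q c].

[e [e [e [t [f [p [q x]] / [f [p [q c]]]] - [t [f [p [q c]]]]]] <> [t [f [p [q x]]]]] <> [t [f [p [q x]]] - [t [f [p [q c]]]]]]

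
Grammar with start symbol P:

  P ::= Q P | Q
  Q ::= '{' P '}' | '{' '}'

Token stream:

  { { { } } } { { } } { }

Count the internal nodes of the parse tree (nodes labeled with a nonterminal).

[P [Q { [P [Q { [P [Q { }]] }]] }] [P [Q { [P [Q { }]] }] [P [Q { }]]]]

12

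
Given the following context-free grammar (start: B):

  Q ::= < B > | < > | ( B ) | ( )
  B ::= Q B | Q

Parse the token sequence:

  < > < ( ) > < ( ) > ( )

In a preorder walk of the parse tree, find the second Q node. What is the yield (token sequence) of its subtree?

[B [Q < >] [B [Q < [B [Q ( )]] >] [B [Q < [B [Q ( )]] >] [B [Q ( )]]]]]

< ( ) >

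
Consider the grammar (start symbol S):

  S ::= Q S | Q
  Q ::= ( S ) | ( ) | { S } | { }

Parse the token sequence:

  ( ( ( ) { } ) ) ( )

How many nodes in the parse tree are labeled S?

5

[S [Q ( [S [Q ( [S [Q ( )] [S [Q { }]]] )]] )] [S [Q ( )]]]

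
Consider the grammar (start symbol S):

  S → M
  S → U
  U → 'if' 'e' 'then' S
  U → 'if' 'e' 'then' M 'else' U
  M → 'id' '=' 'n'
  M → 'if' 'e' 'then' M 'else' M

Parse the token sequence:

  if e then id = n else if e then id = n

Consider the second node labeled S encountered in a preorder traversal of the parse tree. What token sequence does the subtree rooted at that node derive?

[S [U if e then [M id = n] else [U if e then [S [M id = n]]]]]

id = n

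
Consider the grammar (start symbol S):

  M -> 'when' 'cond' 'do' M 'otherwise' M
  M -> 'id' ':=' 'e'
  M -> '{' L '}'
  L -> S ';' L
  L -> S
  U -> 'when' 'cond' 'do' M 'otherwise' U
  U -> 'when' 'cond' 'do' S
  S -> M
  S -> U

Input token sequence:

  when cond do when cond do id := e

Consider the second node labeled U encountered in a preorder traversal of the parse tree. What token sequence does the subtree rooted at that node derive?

when cond do id := e

[S [U when cond do [S [U when cond do [S [M id := e]]]]]]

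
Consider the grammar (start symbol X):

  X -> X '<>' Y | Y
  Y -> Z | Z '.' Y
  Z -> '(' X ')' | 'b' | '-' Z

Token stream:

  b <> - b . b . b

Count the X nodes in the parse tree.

2

[X [X [Y [Z b]]] <> [Y [Z - [Z b]] . [Y [Z b] . [Y [Z b]]]]]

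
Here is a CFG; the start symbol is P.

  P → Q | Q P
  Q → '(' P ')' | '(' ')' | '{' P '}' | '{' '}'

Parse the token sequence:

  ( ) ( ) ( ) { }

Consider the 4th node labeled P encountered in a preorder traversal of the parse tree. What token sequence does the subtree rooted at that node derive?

{ }

[P [Q ( )] [P [Q ( )] [P [Q ( )] [P [Q { }]]]]]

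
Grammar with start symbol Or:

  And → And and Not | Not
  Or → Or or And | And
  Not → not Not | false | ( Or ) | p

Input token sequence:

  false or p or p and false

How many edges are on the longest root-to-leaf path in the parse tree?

[Or [Or [Or [And [Not false]]] or [And [Not p]]] or [And [And [Not p]] and [Not false]]]

5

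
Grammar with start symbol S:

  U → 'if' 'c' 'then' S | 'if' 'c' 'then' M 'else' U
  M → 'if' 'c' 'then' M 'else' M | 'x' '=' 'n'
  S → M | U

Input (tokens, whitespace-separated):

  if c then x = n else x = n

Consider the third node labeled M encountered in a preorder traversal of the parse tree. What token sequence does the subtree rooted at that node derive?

x = n

[S [M if c then [M x = n] else [M x = n]]]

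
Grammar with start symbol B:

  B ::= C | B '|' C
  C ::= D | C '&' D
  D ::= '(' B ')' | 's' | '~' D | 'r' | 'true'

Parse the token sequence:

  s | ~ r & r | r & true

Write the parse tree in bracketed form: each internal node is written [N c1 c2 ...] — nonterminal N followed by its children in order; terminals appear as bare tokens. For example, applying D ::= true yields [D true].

[B [B [B [C [D s]]] | [C [C [D ~ [D r]]] & [D r]]] | [C [C [D r]] & [D true]]]

B
B | C
B | C | C
C | C | C
D | C | C
s | C | C
s | C & D | C
s | D & D | C
s | ~ D & D | C
s | ~ r & D | C
s | ~ r & r | C
s | ~ r & r | C & D
s | ~ r & r | D & D
s | ~ r & r | r & D
s | ~ r & r | r & true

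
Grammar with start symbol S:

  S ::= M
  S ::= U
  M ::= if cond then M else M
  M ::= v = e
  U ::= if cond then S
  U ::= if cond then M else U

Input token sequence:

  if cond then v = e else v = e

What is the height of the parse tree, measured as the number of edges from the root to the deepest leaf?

3

[S [M if cond then [M v = e] else [M v = e]]]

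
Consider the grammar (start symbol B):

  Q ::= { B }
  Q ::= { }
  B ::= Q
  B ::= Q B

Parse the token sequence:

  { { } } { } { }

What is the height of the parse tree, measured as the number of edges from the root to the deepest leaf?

[B [Q { [B [Q { }]] }] [B [Q { }] [B [Q { }]]]]

4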